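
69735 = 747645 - 677910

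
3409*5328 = 18163152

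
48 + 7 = 55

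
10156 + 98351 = 108507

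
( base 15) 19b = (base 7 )1040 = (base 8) 563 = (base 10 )371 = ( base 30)CB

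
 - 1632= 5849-7481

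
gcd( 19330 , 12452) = 2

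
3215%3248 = 3215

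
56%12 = 8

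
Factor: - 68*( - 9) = 2^2*3^2 * 17^1= 612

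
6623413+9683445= 16306858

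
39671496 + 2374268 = 42045764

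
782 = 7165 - 6383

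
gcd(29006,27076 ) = 2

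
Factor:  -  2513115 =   -  3^2*5^1 * 11^1*5077^1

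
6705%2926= 853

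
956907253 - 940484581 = 16422672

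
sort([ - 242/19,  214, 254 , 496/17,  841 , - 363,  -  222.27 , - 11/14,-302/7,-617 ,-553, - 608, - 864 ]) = [ - 864, - 617, - 608, - 553, - 363,-222.27, - 302/7, - 242/19 ,-11/14, 496/17, 214,254,  841 ]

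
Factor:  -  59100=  - 2^2 * 3^1 * 5^2*197^1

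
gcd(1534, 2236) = 26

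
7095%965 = 340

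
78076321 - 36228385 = 41847936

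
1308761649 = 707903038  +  600858611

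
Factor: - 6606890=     -  2^1*5^1*179^1*3691^1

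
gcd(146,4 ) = 2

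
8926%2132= 398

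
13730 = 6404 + 7326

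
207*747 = 154629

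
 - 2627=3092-5719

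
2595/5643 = 865/1881 = 0.46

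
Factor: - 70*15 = -1050=- 2^1*3^1*5^2*7^1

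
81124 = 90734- 9610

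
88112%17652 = 17504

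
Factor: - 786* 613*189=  - 91063602=-  2^1*3^4*7^1 * 131^1 * 613^1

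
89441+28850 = 118291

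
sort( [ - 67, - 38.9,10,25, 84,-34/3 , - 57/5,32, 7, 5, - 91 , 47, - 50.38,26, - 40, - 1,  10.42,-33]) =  [ - 91, - 67, - 50.38, - 40, - 38.9 ,- 33, - 57/5 , - 34/3, -1, 5, 7,10, 10.42 , 25,26,32,47, 84]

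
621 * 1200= 745200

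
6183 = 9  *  687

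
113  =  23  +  90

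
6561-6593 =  - 32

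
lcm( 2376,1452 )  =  26136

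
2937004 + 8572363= 11509367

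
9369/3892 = 9369/3892=2.41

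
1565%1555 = 10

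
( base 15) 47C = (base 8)1771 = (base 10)1017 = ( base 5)13032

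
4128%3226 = 902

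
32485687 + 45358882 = 77844569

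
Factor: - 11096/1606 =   -  76/11 = -  2^2*11^( - 1)*19^1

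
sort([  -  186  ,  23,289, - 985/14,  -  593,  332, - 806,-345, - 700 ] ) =[ - 806,  -  700, - 593,  -  345, - 186, - 985/14,23,289,332 ]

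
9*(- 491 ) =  - 4419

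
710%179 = 173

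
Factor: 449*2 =2^1 * 449^1 = 898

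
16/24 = 2/3 = 0.67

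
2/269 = 2/269   =  0.01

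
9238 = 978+8260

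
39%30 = 9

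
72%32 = 8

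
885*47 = 41595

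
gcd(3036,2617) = 1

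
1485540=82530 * 18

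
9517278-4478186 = 5039092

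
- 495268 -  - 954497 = 459229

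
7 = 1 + 6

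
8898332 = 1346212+7552120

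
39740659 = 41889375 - 2148716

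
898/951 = 898/951 = 0.94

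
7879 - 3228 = 4651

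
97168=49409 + 47759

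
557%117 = 89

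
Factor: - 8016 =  - 2^4 *3^1 *167^1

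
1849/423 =4 + 157/423 = 4.37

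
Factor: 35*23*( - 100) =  - 80500 = -2^2*5^3*7^1*23^1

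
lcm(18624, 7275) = 465600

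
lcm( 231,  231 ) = 231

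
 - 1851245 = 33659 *(  -  55) 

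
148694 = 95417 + 53277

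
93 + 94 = 187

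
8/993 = 8/993=0.01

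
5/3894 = 5/3894 = 0.00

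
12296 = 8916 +3380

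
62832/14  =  4488 =4488.00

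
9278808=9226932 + 51876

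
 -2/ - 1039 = 2/1039 =0.00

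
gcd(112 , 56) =56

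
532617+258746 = 791363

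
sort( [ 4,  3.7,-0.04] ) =[ - 0.04, 3.7, 4]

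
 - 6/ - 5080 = 3/2540 = 0.00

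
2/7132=1/3566  =  0.00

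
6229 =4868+1361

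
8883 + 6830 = 15713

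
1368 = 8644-7276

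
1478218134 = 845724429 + 632493705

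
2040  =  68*30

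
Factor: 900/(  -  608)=-2^(  -  3) * 3^2*5^2*19^( - 1) = - 225/152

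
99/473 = 9/43 = 0.21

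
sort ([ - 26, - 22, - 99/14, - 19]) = [ - 26,-22, - 19,- 99/14]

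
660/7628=165/1907 =0.09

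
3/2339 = 3/2339 = 0.00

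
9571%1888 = 131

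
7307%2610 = 2087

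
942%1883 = 942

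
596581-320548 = 276033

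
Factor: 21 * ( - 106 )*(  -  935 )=2^1 *3^1*5^1*7^1*11^1 *17^1 * 53^1 = 2081310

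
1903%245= 188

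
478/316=239/158 = 1.51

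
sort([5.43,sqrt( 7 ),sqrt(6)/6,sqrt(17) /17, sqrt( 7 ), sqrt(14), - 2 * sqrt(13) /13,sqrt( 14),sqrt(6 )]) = [ - 2*sqrt( 13)/13, sqrt( 17 )/17, sqrt(6 )/6,sqrt ( 6), sqrt( 7),sqrt(7), sqrt(14), sqrt(14 ), 5.43 ]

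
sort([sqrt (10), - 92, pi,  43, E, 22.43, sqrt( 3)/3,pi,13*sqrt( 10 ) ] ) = [ - 92,sqrt (3)/3 , E, pi,pi , sqrt( 10), 22.43, 13*sqrt( 10), 43 ] 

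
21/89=21/89=0.24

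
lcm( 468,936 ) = 936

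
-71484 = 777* ( - 92 ) 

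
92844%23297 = 22953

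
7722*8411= 64949742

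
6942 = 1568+5374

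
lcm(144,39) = 1872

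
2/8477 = 2/8477 =0.00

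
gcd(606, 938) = 2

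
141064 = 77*1832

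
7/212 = 7/212 = 0.03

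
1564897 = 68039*23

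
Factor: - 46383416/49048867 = -2^3*7^( - 1 ) * 5797927^1*7006981^(-1)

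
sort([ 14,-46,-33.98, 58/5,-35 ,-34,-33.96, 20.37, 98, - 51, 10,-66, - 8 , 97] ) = [  -  66 , - 51, - 46, - 35, - 34, - 33.98 ,-33.96, - 8, 10,58/5, 14,20.37,97, 98] 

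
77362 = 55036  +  22326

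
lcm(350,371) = 18550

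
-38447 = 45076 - 83523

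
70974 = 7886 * 9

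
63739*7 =446173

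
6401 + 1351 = 7752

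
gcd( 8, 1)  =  1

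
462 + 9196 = 9658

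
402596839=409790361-7193522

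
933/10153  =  933/10153 = 0.09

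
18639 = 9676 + 8963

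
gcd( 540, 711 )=9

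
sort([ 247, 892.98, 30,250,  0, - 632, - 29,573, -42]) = [ - 632,-42,-29, 0,30, 247, 250, 573,892.98]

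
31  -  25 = 6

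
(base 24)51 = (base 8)171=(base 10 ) 121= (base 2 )1111001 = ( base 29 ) 45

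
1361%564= 233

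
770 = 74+696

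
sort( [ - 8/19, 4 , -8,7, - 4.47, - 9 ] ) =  [ - 9, - 8, - 4.47, - 8/19,4,7 ]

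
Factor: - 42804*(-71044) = 3040967376 = 2^4*3^2*29^1*41^1*17761^1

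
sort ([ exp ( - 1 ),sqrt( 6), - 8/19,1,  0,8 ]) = [ - 8/19, 0, exp( - 1) , 1, sqrt(6 ),8 ] 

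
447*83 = 37101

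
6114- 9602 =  - 3488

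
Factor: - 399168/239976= - 168/101 = - 2^3*3^1 * 7^1*101^(-1)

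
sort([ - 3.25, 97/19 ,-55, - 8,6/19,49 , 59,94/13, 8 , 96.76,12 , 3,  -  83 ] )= [-83,-55,  -  8,-3.25, 6/19,3, 97/19,94/13 , 8,12,49, 59, 96.76]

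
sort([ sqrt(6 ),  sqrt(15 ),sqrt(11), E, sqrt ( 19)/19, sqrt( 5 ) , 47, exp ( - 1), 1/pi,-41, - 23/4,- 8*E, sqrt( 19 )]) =[ - 41, - 8*E, - 23/4,sqrt( 19 ) /19, 1/pi, exp ( - 1 ), sqrt(5 ),sqrt(6),E, sqrt ( 11),sqrt(15),sqrt(19 ),47]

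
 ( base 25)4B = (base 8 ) 157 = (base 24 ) 4F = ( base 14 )7d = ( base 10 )111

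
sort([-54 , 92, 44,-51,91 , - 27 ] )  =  [- 54,- 51, - 27,44 , 91,92]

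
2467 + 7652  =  10119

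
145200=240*605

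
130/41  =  130/41 = 3.17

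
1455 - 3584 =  - 2129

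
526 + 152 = 678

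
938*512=480256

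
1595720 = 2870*556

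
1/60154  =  1/60154 = 0.00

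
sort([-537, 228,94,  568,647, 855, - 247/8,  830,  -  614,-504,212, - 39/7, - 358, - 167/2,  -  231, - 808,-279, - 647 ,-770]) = [ - 808,-770, -647,-614, - 537,- 504, - 358, - 279, - 231, - 167/2, - 247/8, - 39/7 , 94,212,228 , 568,647,830,855]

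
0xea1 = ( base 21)8a7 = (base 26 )5E1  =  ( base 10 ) 3745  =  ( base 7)13630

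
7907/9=7907/9 = 878.56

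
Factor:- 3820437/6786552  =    -  1273479/2262184= -2^( - 3)*3^1 *282773^(  -  1)*424493^1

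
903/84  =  10 + 3/4 = 10.75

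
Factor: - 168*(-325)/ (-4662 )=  - 1300/111 = - 2^2*3^(-1)*5^2*13^1 * 37^(- 1 )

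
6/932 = 3/466 = 0.01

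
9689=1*9689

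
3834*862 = 3304908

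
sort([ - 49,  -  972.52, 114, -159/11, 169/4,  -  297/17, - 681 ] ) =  [ - 972.52, - 681, - 49, - 297/17 ,-159/11,169/4, 114] 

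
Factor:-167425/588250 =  - 2^( - 1) *5^(-1) *13^( - 1 )*37^1= - 37/130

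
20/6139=20/6139 = 0.00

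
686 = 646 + 40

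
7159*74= 529766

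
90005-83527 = 6478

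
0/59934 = 0=0.00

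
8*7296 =58368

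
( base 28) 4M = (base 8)206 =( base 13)a4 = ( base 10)134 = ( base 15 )8E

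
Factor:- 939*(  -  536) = 503304 = 2^3*3^1 *67^1*313^1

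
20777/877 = 23 + 606/877=23.69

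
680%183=131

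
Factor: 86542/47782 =43271/23891 =7^(-1)*3413^( - 1)*43271^1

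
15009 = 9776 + 5233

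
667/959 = 667/959=0.70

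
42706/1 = 42706=42706.00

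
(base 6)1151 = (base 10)283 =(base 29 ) 9M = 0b100011011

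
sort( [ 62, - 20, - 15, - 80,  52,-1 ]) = [ - 80, - 20, - 15, - 1,52, 62 ] 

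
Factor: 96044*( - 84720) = - 2^6*3^1 *5^1*13^1*353^1 * 1847^1 = - 8136847680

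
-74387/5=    - 74387/5 = - 14877.40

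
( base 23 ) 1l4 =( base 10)1016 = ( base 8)1770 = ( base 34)TU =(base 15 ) 47B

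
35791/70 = 5113/10=511.30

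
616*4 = 2464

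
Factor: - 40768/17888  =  -2^1*7^2*43^( - 1)= - 98/43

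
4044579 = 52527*77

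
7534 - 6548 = 986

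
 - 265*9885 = - 2619525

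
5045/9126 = 5045/9126  =  0.55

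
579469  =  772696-193227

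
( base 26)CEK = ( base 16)2130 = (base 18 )1840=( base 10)8496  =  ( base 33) 7qf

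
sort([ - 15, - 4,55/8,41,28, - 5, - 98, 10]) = [ - 98, - 15 , - 5 , - 4,55/8, 10,28 , 41] 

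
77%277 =77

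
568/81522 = 284/40761= 0.01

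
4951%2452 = 47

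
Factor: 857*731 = 626467 = 17^1*43^1 * 857^1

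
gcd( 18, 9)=9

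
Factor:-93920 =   -  2^5*5^1*587^1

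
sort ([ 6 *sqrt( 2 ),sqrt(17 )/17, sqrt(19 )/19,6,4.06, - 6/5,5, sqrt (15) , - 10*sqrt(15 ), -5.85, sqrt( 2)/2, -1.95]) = [ - 10*sqrt( 15), - 5.85, - 1.95,  -  6/5, sqrt( 19 ) /19,  sqrt(17) /17,sqrt( 2)/2,sqrt(15), 4.06,5,6,6*sqrt(2 )]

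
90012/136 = 661 + 29/34 = 661.85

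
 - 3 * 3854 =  - 11562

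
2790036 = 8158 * 342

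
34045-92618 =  - 58573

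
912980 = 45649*20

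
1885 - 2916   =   - 1031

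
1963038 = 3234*607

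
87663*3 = 262989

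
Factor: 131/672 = 2^( - 5)*3^( - 1)*7^(-1 )*131^1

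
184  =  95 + 89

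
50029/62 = 50029/62 = 806.92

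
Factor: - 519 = -3^1 * 173^1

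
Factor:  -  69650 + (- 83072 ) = -2^1* 19^1 * 4019^1 = -152722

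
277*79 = 21883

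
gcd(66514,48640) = 2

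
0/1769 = 0 = 0.00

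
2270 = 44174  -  41904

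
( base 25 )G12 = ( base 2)10011100101011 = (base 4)2130223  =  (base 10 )10027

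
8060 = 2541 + 5519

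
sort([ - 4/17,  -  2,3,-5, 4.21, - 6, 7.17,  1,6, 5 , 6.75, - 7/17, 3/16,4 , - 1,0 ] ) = [ - 6, - 5, - 2, - 1,-7/17, - 4/17, 0,3/16, 1,3, 4 , 4.21, 5,6,6.75, 7.17]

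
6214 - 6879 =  - 665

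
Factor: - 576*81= -2^6 * 3^6=- 46656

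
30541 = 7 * 4363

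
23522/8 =11761/4 = 2940.25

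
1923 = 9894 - 7971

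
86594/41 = 86594/41 = 2112.05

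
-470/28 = -17 + 3/14  =  - 16.79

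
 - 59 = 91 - 150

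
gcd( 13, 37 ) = 1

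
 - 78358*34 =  - 2664172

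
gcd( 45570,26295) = 15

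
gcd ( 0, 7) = 7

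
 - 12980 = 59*( - 220)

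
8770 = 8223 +547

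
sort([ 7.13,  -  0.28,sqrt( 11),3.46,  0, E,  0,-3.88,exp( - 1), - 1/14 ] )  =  [-3.88 , - 0.28,  -  1/14,0,0,exp( - 1) , E , sqrt( 11),3.46,7.13] 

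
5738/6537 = 5738/6537=0.88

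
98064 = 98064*1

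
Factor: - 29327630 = -2^1*5^1 * 107^1*27409^1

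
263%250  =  13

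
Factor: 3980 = 2^2 * 5^1*199^1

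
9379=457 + 8922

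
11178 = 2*5589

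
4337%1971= 395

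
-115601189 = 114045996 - 229647185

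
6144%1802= 738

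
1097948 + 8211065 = 9309013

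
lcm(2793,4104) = 201096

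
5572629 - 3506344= 2066285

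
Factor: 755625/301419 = 251875/100473 = 3^(-1)*5^4*13^1 * 31^1*107^( - 1 )*313^( - 1 ) 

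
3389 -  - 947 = 4336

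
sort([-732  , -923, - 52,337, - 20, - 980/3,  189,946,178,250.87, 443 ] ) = [-923, - 732,-980/3, - 52, - 20,178,189,250.87,337,443 , 946]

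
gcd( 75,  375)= 75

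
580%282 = 16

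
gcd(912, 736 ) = 16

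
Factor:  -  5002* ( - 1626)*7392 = 2^7 * 3^2*7^1*11^1*41^1 * 61^1 *271^1=60120998784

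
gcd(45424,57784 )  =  8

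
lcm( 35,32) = 1120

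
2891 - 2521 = 370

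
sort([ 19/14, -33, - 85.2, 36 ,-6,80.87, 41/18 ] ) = [- 85.2, - 33,- 6, 19/14,  41/18,36, 80.87] 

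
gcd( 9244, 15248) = 4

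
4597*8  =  36776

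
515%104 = 99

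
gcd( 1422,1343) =79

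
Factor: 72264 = 2^3*3^1*3011^1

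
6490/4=1622 + 1/2 = 1622.50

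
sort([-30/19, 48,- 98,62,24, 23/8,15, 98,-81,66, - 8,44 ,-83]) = [ - 98, - 83, - 81, - 8,-30/19,23/8,15,  24 , 44, 48 , 62,66,98] 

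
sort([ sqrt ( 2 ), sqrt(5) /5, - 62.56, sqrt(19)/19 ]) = [ - 62.56,sqrt(19 )/19,sqrt( 5)/5,sqrt(2 )] 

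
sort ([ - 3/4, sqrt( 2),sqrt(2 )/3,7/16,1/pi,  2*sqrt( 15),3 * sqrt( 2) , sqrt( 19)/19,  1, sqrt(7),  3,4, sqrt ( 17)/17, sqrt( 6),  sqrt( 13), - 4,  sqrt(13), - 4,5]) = [ - 4, - 4,-3/4 , sqrt (19 )/19,sqrt( 17 ) /17,1/pi , 7/16, sqrt(2)/3,  1,sqrt(2 ),  sqrt( 6),sqrt( 7),  3,  sqrt( 13), sqrt( 13 ), 4,  3*sqrt (2), 5,  2*sqrt(15) ] 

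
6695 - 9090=-2395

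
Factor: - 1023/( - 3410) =3/10=2^( - 1)*3^1*5^(- 1 ) 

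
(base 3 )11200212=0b110101100001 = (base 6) 23505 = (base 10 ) 3425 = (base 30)3o5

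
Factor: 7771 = 19^1*409^1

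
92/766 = 46/383=0.12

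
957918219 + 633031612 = 1590949831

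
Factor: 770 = 2^1 * 5^1*7^1*11^1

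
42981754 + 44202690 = 87184444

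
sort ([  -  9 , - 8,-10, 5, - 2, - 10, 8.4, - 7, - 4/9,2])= [ - 10,- 10 , - 9, -8, - 7, - 2  , - 4/9,2, 5, 8.4]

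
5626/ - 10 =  - 563 + 2/5 = - 562.60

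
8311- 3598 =4713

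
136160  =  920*148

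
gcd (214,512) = 2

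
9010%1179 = 757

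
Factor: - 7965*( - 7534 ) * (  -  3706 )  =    -  2^2*3^3*5^1*17^1 * 59^1*109^1*3767^1  =  - 222390796860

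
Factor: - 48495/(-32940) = 53/36 = 2^( - 2)* 3^ ( - 2)*53^1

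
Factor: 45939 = 3^1*15313^1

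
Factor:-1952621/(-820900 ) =2^( - 2)*5^( - 2)*11^1*8209^( - 1 ) * 177511^1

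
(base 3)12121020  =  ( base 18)CAF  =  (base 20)A43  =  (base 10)4083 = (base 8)7763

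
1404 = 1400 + 4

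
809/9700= 809/9700  =  0.08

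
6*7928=47568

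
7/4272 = 7/4272 = 0.00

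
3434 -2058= 1376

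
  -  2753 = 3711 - 6464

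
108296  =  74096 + 34200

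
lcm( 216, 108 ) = 216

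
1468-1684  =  -216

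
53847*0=0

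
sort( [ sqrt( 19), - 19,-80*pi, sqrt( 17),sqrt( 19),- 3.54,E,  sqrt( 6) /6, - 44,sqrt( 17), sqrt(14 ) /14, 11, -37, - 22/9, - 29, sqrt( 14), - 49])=[ -80*pi,  -  49, - 44, - 37, - 29,-19,- 3.54,  -  22/9, sqrt(14 )/14,sqrt (6) /6, E , sqrt ( 14 ), sqrt(17),sqrt( 17), sqrt( 19), sqrt( 19), 11 ] 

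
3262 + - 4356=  - 1094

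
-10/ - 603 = 10/603 = 0.02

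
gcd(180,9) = 9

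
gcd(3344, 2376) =88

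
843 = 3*281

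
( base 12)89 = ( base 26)41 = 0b1101001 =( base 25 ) 45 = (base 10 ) 105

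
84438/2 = 42219= 42219.00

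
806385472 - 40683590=765701882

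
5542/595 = 326/35 = 9.31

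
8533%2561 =850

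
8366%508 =238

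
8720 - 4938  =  3782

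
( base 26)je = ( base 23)m2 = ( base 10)508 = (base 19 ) 17E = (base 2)111111100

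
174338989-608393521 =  - 434054532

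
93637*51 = 4775487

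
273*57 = 15561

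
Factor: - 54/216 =-2^ ( - 2) = - 1/4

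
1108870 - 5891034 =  - 4782164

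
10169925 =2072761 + 8097164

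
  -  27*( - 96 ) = 2592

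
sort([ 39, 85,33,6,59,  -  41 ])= [ - 41,6,33,39,59 , 85 ] 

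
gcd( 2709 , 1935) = 387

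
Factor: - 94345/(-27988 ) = 2^ ( - 2)*5^1*6997^( - 1)*18869^1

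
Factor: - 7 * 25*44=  - 2^2 * 5^2*7^1*11^1= - 7700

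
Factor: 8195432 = 2^3 * 7^1 * 146347^1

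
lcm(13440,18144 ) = 362880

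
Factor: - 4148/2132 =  - 13^(  -  1 )*17^1*41^(-1)*61^1= - 1037/533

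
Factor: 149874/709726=74937/354863=3^1*19^(-2)*983^( - 1 ) * 24979^1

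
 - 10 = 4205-4215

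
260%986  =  260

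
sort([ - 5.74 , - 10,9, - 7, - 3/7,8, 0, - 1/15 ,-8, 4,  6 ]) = [  -  10,  -  8, - 7,- 5.74, - 3/7, - 1/15,0,4,6,  8, 9]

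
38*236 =8968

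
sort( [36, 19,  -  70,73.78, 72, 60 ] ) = [ - 70,  19,36, 60, 72,  73.78]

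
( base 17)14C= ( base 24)f9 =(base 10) 369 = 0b101110001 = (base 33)B6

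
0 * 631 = 0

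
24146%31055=24146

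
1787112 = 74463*24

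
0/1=0 = 0.00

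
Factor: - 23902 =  - 2^1*17^1*19^1*37^1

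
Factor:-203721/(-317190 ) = 623/970=2^( - 1 )*5^( - 1) * 7^1 *89^1*97^(-1)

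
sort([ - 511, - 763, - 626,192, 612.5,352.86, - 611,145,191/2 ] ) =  [ - 763, - 626, - 611,-511,191/2,145,192,352.86,612.5] 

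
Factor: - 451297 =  - 7^1*11^1*5861^1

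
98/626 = 49/313 = 0.16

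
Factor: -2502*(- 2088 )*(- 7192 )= -37572273792 = -2^7*3^4*29^2*31^1*139^1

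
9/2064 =3/688= 0.00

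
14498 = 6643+7855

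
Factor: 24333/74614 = 2^( - 1)*3^1*8111^1*37307^( - 1) 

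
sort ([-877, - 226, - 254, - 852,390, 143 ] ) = [ - 877, - 852, - 254, - 226,143, 390] 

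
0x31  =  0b110001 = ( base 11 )45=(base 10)49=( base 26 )1N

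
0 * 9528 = 0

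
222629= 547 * 407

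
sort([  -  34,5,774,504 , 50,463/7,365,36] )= [ - 34,5, 36, 50,463/7, 365,  504  ,  774]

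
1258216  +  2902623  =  4160839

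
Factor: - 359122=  - 2^1*23^1*37^1* 211^1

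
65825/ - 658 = -65825/658 = - 100.04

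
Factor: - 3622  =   - 2^1*1811^1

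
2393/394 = 6+29/394 = 6.07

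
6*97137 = 582822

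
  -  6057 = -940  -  5117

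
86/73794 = 43/36897 = 0.00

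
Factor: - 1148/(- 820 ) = 5^( - 1)*7^1 = 7/5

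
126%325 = 126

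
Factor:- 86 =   -  2^1*43^1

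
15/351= 5/117 =0.04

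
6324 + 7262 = 13586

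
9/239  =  9/239 =0.04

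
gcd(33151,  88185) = 1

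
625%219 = 187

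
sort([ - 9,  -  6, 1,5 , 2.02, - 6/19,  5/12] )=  [ - 9, - 6, - 6/19, 5/12, 1 , 2.02, 5 ] 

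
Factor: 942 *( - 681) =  - 2^1*3^2*157^1*227^1 = - 641502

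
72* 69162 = 4979664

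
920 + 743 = 1663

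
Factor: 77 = 7^1 * 11^1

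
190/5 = 38=38.00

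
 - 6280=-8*785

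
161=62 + 99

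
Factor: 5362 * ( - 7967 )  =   - 2^1*7^1*31^1*257^1*383^1 = - 42719054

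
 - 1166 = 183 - 1349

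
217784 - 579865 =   -  362081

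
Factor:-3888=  - 2^4*3^5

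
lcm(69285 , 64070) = 5958510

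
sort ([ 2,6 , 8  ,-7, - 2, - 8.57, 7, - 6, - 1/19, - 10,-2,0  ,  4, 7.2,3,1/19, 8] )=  [ - 10,-8.57, - 7, -6,- 2, - 2, - 1/19,0,1/19,2, 3,4,6,7,7.2,8,8] 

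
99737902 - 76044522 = 23693380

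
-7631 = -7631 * 1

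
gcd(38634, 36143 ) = 47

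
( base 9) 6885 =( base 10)5099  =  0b1001111101011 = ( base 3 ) 20222212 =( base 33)4MH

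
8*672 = 5376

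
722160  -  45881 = 676279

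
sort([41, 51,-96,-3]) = [  -  96, - 3, 41,  51]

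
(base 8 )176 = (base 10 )126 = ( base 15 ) 86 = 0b1111110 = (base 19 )6C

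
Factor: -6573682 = -2^1*3286841^1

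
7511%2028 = 1427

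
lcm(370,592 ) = 2960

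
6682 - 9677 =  - 2995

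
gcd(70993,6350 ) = 127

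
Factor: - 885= - 3^1*5^1*59^1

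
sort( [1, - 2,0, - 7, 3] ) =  [-7,-2,0, 1,3]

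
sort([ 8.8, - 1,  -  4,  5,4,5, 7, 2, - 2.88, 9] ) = [ - 4, - 2.88, - 1,2, 4,5, 5, 7, 8.8, 9] 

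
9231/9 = 3077/3= 1025.67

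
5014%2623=2391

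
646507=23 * 28109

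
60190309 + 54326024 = 114516333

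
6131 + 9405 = 15536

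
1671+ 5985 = 7656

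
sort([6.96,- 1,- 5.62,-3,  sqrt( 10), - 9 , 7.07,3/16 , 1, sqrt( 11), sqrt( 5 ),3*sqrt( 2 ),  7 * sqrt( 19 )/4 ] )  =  [-9, - 5.62,-3,-1,3/16, 1, sqrt(5),  sqrt( 10), sqrt (11) , 3*sqrt( 2), 6.96, 7.07,  7*sqrt( 19) /4] 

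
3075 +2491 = 5566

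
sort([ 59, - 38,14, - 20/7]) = [ - 38, - 20/7, 14, 59 ] 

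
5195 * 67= 348065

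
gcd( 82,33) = 1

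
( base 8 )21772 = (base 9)13563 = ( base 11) 6a13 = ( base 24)fni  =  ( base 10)9210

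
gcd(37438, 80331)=1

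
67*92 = 6164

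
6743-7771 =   -  1028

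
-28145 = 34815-62960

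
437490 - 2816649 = - 2379159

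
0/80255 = 0  =  0.00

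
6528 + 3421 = 9949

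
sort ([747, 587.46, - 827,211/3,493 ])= [ - 827,211/3,493 , 587.46,747]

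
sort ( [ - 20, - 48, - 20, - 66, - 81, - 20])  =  [ -81, - 66, - 48, - 20, - 20, - 20 ]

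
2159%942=275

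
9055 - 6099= 2956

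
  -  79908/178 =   -  449+7/89 = -448.92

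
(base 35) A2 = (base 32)B0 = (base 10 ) 352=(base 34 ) AC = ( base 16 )160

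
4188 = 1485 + 2703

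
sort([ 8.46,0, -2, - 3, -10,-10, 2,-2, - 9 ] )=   [ - 10, - 10, - 9 ,-3,-2, - 2, 0, 2,8.46] 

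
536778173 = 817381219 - 280603046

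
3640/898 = 4 + 24/449  =  4.05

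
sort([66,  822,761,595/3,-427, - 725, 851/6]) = [ - 725, - 427, 66, 851/6, 595/3,761, 822 ]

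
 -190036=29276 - 219312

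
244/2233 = 244/2233 = 0.11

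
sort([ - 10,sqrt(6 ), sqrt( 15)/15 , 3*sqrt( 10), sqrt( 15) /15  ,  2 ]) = [-10,sqrt( 15 )/15,sqrt( 15) /15,2, sqrt(6), 3 * sqrt ( 10 )] 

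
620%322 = 298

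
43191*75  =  3239325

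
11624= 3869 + 7755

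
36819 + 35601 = 72420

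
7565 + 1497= 9062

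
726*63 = 45738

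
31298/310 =100 + 149/155 = 100.96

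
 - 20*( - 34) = 680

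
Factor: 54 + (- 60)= - 2^1 * 3^1 = -6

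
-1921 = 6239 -8160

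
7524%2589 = 2346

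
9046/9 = 1005 + 1/9 = 1005.11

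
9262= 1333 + 7929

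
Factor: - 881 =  - 881^1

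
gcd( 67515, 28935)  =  9645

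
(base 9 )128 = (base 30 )3h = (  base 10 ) 107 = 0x6b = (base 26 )43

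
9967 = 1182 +8785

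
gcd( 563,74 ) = 1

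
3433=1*3433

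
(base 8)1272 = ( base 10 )698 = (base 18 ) 22e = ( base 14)37c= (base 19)1HE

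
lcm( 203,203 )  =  203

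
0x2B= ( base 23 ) 1K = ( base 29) 1E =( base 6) 111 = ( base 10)43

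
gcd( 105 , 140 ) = 35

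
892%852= 40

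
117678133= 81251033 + 36427100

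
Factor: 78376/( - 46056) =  - 97/57 =- 3^( - 1 )*19^( - 1 )*97^1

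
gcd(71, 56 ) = 1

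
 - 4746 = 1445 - 6191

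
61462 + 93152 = 154614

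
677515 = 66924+610591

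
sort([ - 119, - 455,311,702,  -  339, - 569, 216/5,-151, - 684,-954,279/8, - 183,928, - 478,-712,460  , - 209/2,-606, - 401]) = [-954,-712, - 684, - 606, - 569,  -  478, - 455, - 401,-339 , - 183, - 151,-119, - 209/2 , 279/8,216/5,311, 460,702, 928 ]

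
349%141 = 67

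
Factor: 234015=3^1*5^1*15601^1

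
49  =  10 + 39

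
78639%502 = 327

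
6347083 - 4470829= 1876254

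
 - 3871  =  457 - 4328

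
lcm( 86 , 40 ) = 1720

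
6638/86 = 3319/43 = 77.19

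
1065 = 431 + 634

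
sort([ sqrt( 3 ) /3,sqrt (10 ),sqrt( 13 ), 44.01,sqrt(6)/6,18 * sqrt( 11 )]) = [sqrt( 6)/6 , sqrt( 3 )/3,sqrt( 10),sqrt( 13), 44.01, 18* sqrt(11 )]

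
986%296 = 98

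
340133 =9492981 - 9152848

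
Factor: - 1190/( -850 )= 7/5 =5^( - 1 )*7^1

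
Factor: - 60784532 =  - 2^2*503^1*30211^1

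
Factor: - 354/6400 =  -2^(-7) * 3^1*5^( - 2)*59^1 = - 177/3200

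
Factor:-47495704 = -2^3*5936963^1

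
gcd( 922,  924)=2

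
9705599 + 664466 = 10370065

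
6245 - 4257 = 1988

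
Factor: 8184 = 2^3*3^1*11^1*31^1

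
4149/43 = 4149/43 = 96.49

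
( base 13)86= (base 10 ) 110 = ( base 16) 6E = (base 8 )156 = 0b1101110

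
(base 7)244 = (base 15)8A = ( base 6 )334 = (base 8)202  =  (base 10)130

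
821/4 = 205 +1/4 = 205.25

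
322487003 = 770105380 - 447618377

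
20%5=0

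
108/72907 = 108/72907 = 0.00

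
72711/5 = 72711/5 = 14542.20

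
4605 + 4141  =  8746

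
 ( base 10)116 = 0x74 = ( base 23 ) 51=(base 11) A6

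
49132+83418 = 132550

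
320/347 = 320/347= 0.92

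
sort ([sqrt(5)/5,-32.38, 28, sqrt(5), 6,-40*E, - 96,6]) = [  -  40*E,-96, - 32.38 , sqrt ( 5) /5, sqrt (5 ),6, 6,28] 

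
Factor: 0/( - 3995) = 0=0^1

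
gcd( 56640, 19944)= 24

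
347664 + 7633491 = 7981155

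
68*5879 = 399772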